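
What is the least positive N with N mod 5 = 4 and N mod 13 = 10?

49

x ≡ 4 (mod 5) gives x ∈ {4, 9, 14, 19, 24, 29, 34, 39, …}.
The first of these with x mod 13 = 10 is 49.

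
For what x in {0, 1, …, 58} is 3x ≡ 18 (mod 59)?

The inverse of 3 mod 59 is 20 (since 3·20 = 60 ≡ 1).
Multiplying both sides by 20: x ≡ 20·18 = 360 ≡ 6 (mod 59).

6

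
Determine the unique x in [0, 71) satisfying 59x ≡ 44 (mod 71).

The inverse of 59 mod 71 is 65 (since 59·65 = 3835 ≡ 1).
So x ≡ 65·44 = 2860 ≡ 20 (mod 71).

20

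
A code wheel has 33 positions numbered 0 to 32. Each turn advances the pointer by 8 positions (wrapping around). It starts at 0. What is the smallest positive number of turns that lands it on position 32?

4

8⁻¹ ≡ 29 (mod 33) because 8·29 = 232 = 7·33 + 1.
So x ≡ 29·32 = 928 ≡ 4 (mod 33).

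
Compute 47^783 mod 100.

23

Square-and-reduce mod 100: 47^1≡47, 47^2≡9, 47^4≡81, 47^8≡61, 47^16≡21, 47^32≡41, 47^64≡81, 47^128≡61, 47^256≡21, 47^512≡41.
Since 783 = 1 + 2 + 4 + 8 + 256 + 512 in binary, 47^783 ≡ 47·9·81·61·21·41 ≡ 23 (mod 100).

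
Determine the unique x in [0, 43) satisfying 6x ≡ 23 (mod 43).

The inverse of 6 mod 43 is 36 (since 6·36 = 216 ≡ 1).
Multiplying both sides by 36: x ≡ 36·23 = 828 ≡ 11 (mod 43).

11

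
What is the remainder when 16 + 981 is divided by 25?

22

981 = 39·25 + 6, so 981 mod 25 = 6.
(16 + 6) mod 25 = 22.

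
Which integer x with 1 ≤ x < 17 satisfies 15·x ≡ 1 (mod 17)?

8

15·8 = 120 = 7·17 + 1, so 15⁻¹ ≡ 8 (mod 17).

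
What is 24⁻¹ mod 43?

9

24·9 = 216 = 5·43 + 1, so 24⁻¹ ≡ 9 (mod 43).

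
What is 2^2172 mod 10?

6

The units digit of 2^n cycles with period 4: 2, 4, 8, 6, …
2172 mod 4 = 0, so the last digit matches 2^4 = 6.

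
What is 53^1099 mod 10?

Powers of 3 mod 10 repeat with period 4: 3, 9, 7, 1.
1099 leaves remainder 3 on division by 4, so 53^1099 ends in 7.

7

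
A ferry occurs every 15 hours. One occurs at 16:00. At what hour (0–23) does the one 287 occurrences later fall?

1

287·15 = 4305.
Dividing 4305 by 24 gives quotient 179 and remainder 9.
(16 + 9) mod 24 = 1.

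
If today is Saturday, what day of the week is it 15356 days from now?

15356 = 2193·7 + 5, so 15356 mod 7 = 5.
Saturday + 5 days → Thursday.

Thursday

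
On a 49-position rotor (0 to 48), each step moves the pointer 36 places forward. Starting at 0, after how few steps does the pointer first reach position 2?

30

The inverse of 36 mod 49 is 15 (since 36·15 = 540 ≡ 1).
So x ≡ 15·2 = 30 ≡ 30 (mod 49).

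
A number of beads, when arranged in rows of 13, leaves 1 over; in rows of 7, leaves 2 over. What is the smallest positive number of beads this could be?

x ≡ 2 (mod 7) gives x ∈ {2, 9, 16, 23, 30, 37, 44, 51, …}.
The first of these with x mod 13 = 1 is 79.

79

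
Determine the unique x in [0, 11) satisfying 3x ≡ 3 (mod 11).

3⁻¹ ≡ 4 (mod 11) because 3·4 = 12 = 1·11 + 1.
Multiplying both sides by 4: x ≡ 4·3 = 12 ≡ 1 (mod 11).

1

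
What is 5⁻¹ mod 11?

9

11 = 2·5 + 1
5 = 5·1 + 0
Back-substituting gives 5·9 ≡ 1 (mod 11).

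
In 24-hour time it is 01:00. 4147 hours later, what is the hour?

20

4147 mod 24 = 19 (since 172·24 = 4128).
(1 + 19) mod 24 = 20.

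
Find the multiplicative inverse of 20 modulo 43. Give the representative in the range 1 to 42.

20·28 = 560 = 13·43 + 1, so 20⁻¹ ≡ 28 (mod 43).

28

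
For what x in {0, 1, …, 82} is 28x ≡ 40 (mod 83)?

37

28⁻¹ ≡ 3 (mod 83) because 28·3 = 84 = 1·83 + 1.
So x ≡ 3·40 = 120 ≡ 37 (mod 83).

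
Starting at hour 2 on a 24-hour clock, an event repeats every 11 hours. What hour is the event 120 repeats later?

2

120·11 = 1320.
1320 mod 24 = 0 (since 55·24 = 1320).
(2 + 0) mod 24 = 2.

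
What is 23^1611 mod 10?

7

Last digits of 3^n: 3, 9, 7, 1 (period 4).
1611 leaves remainder 3 on division by 4, so 23^1611 ends in 7.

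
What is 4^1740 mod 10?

6

Powers of 4 mod 10 repeat with period 2: 4, 6.
1740 leaves remainder 0 on division by 2, so 4^1740 ends in 6.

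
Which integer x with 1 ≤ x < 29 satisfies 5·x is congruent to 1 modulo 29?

6

29 = 5·5 + 4
5 = 1·4 + 1
4 = 4·1 + 0
Back-substituting gives 5·6 ≡ 1 (mod 29).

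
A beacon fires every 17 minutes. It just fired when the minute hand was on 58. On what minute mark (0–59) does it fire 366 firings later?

366·17 = 6222.
6222 = 103·60 + 42, so 6222 mod 60 = 42.
(58 + 42) mod 60 = 40.

40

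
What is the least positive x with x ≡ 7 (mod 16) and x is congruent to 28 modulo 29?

x ≡ 7 (mod 16) gives x ∈ {7, 23, 39, 55, 71, 87, 103, 119, …}.
The first of these with x mod 29 = 28 is 231.

231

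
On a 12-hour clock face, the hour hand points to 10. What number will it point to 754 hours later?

Dividing 754 by 12 gives quotient 62 and remainder 10.
10 + 10 → 8 on a 12-hour dial.

8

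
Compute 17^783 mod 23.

10

By repeated squaring mod 23: 17^1≡17, 17^2≡13, 17^4≡8, 17^8≡18, 17^16≡2, 17^32≡4, 17^64≡16, 17^128≡3, 17^256≡9, 17^512≡12.
783 = 1 + 2 + 4 + 8 + 256 + 512, so 17^783 ≡ 17·13·8·18·9·12 ≡ 10 (mod 23).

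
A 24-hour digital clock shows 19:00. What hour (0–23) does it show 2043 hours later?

22

2043 − 85·24 = 3, so 2043 ≡ 3 (mod 24).
(19 + 3) mod 24 = 22.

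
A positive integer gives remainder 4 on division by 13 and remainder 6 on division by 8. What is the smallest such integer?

30

x ≡ 6 (mod 8) gives x ∈ {6, 14, 22, 30}.
The first of these with x mod 13 = 4 is 30.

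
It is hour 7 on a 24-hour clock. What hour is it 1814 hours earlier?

17

Dividing 1814 by 24 gives quotient 75 and remainder 14.
(7 − 14) mod 24 = 17.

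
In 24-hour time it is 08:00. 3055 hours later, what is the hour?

15

3055 mod 24 = 7 (since 127·24 = 3048).
(8 + 7) mod 24 = 15.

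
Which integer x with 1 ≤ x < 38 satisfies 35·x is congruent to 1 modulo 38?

25

35·25 = 875 = 23·38 + 1, so 35⁻¹ ≡ 25 (mod 38).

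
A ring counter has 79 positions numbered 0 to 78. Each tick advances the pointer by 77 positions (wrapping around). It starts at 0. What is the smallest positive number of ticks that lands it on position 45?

The inverse of 77 mod 79 is 39 (since 77·39 = 3003 ≡ 1).
So x ≡ 39·45 = 1755 ≡ 17 (mod 79).
Check: 77·17 = 1309 = 16·79 + 45.

17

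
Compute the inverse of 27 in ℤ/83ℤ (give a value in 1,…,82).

40

83 = 3·27 + 2
27 = 13·2 + 1
2 = 2·1 + 0
Back-substituting gives 27·40 ≡ 1 (mod 83).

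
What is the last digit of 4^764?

Last digits of 4^n: 4, 6 (period 2).
764 mod 2 = 0, so the last digit matches 4^2 = 6.

6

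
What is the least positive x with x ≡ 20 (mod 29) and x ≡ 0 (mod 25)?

x ≡ 0 (mod 25) gives x ∈ {0, 25, 50, 75, 100, 125, 150, 175, …}.
The first of these with x mod 29 = 20 is 600.

600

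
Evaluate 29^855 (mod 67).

Successive squares of 29 mod 67: 29^1≡29, 29^2≡37, 29^4≡29, 29^8≡37, 29^16≡29, 29^32≡37, 29^64≡29, 29^128≡37, 29^256≡29, 29^512≡37.
Since 855 = 1 + 2 + 4 + 16 + 64 + 256 + 512 in binary, 29^855 ≡ 29·37·29·29·29·29·37 ≡ 1 (mod 67).

1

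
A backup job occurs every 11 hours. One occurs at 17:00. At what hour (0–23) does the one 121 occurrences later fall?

4

121·11 = 1331.
1331 − 55·24 = 11, so 1331 ≡ 11 (mod 24).
(17 + 11) mod 24 = 4.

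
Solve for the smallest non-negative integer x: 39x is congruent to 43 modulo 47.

24

The inverse of 39 mod 47 is 41 (since 39·41 = 1599 ≡ 1).
Multiplying both sides by 41: x ≡ 41·43 = 1763 ≡ 24 (mod 47).
Check: 39·24 = 936 = 19·47 + 43.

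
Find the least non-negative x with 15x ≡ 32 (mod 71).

40

15⁻¹ ≡ 19 (mod 71) because 15·19 = 285 = 4·71 + 1.
Multiplying both sides by 19: x ≡ 19·32 = 608 ≡ 40 (mod 71).
Check: 15·40 = 600 = 8·71 + 32.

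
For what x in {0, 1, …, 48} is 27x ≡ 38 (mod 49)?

27⁻¹ ≡ 20 (mod 49) because 27·20 = 540 = 11·49 + 1.
Multiplying both sides by 20: x ≡ 20·38 = 760 ≡ 25 (mod 49).
Check: 27·25 = 675 = 13·49 + 38.

25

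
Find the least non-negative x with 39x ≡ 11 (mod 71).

39⁻¹ ≡ 51 (mod 71) because 39·51 = 1989 = 28·71 + 1.
Multiplying both sides by 51: x ≡ 51·11 = 561 ≡ 64 (mod 71).

64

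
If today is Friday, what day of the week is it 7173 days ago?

Dividing 7173 by 7 gives quotient 1024 and remainder 5.
Friday − 5 days → Sunday.

Sunday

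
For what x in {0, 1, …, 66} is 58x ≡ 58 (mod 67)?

The inverse of 58 mod 67 is 52 (since 58·52 = 3016 ≡ 1).
Multiplying both sides by 52: x ≡ 52·58 = 3016 ≡ 1 (mod 67).

1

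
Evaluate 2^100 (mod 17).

Successive squares of 2 mod 17: 2^1≡2, 2^2≡4, 2^4≡16, 2^8≡1, 2^16≡1, 2^32≡1, 2^64≡1.
100 = 4 + 32 + 64, so 2^100 ≡ 16·1·1 ≡ 16 (mod 17).

16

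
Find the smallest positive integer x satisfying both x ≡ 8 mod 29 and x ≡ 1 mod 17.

Since 17·12 ≡ 1 (mod 29), take x = 1 + 17·((8−1)·12 mod 29) = 1 + 17·26 = 443.
Check: 443 mod 29 = 8, 443 mod 17 = 1.

443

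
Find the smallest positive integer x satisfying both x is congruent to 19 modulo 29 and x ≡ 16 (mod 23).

Since 23·24 ≡ 1 (mod 29), take x = 16 + 23·((19−16)·24 mod 29) = 16 + 23·14 = 338.
Check: 338 mod 29 = 19, 338 mod 23 = 16.

338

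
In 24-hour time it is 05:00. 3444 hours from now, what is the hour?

17

Dividing 3444 by 24 gives quotient 143 and remainder 12.
(5 + 12) mod 24 = 17.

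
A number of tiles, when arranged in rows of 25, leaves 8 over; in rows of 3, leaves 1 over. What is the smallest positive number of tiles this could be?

Since 3·17 ≡ 1 (mod 25), take x = 1 + 3·((8−1)·17 mod 25) = 1 + 3·19 = 58.
Check: 58 mod 25 = 8, 58 mod 3 = 1.

58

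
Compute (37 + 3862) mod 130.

129

3862 − 29·130 = 92, so 3862 ≡ 92 (mod 130).
(37 + 92) mod 130 = 129.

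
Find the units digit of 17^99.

3

The units digit of 17^n cycles with period 4: 7, 9, 3, 1, …
99 leaves remainder 3 on division by 4, so 17^99 ends in 3.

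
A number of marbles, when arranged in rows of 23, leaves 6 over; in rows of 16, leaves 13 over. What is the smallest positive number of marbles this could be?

Since 16·13 ≡ 1 (mod 23), take x = 13 + 16·((6−13)·13 mod 23) = 13 + 16·1 = 29.
Check: 29 mod 23 = 6, 29 mod 16 = 13.

29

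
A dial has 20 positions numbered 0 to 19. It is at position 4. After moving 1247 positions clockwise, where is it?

11

Dividing 1247 by 20 gives quotient 62 and remainder 7.
(4 + 7) mod 20 = 11.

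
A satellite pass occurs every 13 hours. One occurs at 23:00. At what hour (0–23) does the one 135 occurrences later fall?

135·13 = 1755.
1755 = 73·24 + 3, so 1755 mod 24 = 3.
(23 + 3) mod 24 = 2.

2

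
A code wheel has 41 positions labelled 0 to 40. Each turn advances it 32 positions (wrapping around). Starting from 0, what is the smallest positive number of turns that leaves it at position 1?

32·9 = 288 = 7·41 + 1, so 32⁻¹ ≡ 9 (mod 41).

9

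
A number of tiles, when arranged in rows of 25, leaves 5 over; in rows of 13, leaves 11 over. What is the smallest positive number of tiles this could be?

Since 13·2 ≡ 1 (mod 25), take x = 11 + 13·((5−11)·2 mod 25) = 11 + 13·13 = 180.
Check: 180 mod 25 = 5, 180 mod 13 = 11.

180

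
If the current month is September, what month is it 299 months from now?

August

Dividing 299 by 12 gives quotient 24 and remainder 11.
September + 11 months → August.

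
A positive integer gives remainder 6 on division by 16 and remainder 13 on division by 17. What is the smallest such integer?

166

x ≡ 6 (mod 16) gives x ∈ {6, 22, 38, 54, 70, 86, 102, 118, …}.
The first of these with x mod 17 = 13 is 166.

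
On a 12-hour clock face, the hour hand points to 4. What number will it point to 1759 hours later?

11

1759 mod 12 = 7 (since 146·12 = 1752).
4 + 7 → 11 on a 12-hour dial.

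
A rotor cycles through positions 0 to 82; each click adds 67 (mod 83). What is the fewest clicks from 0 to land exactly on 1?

83 = 1·67 + 16
67 = 4·16 + 3
16 = 5·3 + 1
3 = 3·1 + 0
Back-substituting gives 67·57 ≡ 1 (mod 83).

57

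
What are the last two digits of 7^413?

07

Successive squares of 7 mod 100: 7^1≡7, 7^2≡49, 7^4≡1, 7^8≡1, 7^16≡1, 7^32≡1, 7^64≡1, 7^128≡1, 7^256≡1.
Since 413 = 1 + 4 + 8 + 16 + 128 + 256 in binary, 7^413 ≡ 7·1·1·1·1·1 ≡ 7 (mod 100).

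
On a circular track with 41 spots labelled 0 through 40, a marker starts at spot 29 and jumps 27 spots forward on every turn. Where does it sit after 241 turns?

17

241·27 = 6507.
6507 = 158·41 + 29, so 6507 mod 41 = 29.
(29 + 29) mod 41 = 17.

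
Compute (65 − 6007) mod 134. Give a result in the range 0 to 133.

88

6007 = 44·134 + 111, so 6007 mod 134 = 111.
(65 − 111) mod 134 = 88.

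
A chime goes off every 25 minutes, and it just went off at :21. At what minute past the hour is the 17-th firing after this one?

26

17·25 = 425.
425 − 7·60 = 5, so 425 ≡ 5 (mod 60).
(21 + 5) mod 60 = 26.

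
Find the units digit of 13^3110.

9

Last digits of 3^n: 3, 9, 7, 1 (period 4).
3110 leaves remainder 2 on division by 4, so 13^3110 ends in 9.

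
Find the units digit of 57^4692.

Last digits of 7^n: 7, 9, 3, 1 (period 4).
4692 leaves remainder 0 on division by 4, so 57^4692 ends in 1.

1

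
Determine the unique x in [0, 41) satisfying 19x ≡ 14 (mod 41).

The inverse of 19 mod 41 is 13 (since 19·13 = 247 ≡ 1).
So x ≡ 13·14 = 182 ≡ 18 (mod 41).
Check: 19·18 = 342 = 8·41 + 14.

18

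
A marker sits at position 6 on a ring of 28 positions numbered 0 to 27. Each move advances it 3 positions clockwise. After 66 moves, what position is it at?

66·3 = 198.
198 mod 28 = 2 (since 7·28 = 196).
(6 + 2) mod 28 = 8.

8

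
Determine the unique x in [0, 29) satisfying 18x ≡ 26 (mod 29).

24

18⁻¹ ≡ 21 (mod 29) because 18·21 = 378 = 13·29 + 1.
So x ≡ 21·26 = 546 ≡ 24 (mod 29).
Check: 18·24 = 432 = 14·29 + 26.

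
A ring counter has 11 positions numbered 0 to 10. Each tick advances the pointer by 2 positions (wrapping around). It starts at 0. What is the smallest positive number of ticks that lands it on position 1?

6

2⁻¹ ≡ 6 (mod 11) because 2·6 = 12 = 1·11 + 1.
So x ≡ 6·1 = 6 ≡ 6 (mod 11).
Check: 2·6 = 12 = 1·11 + 1.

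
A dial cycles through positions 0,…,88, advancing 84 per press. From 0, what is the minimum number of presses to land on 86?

54

The inverse of 84 mod 89 is 71 (since 84·71 = 5964 ≡ 1).
So x ≡ 71·86 = 6106 ≡ 54 (mod 89).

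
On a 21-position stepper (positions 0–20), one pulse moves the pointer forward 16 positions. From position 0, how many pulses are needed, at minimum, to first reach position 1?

4

16·4 = 64 = 3·21 + 1, so 16⁻¹ ≡ 4 (mod 21).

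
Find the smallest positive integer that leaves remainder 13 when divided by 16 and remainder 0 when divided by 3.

45

Since 3·11 ≡ 1 (mod 16), take x = 0 + 3·((13−0)·11 mod 16) = 0 + 3·15 = 45.
Check: 45 mod 16 = 13, 45 mod 3 = 0.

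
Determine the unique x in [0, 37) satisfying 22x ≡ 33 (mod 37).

22⁻¹ ≡ 32 (mod 37) because 22·32 = 704 = 19·37 + 1.
So x ≡ 32·33 = 1056 ≡ 20 (mod 37).
Check: 22·20 = 440 = 11·37 + 33.

20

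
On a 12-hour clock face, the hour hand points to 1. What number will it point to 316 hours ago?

Dividing 316 by 12 gives quotient 26 and remainder 4.
1 − 4 → 9 on a 12-hour dial.

9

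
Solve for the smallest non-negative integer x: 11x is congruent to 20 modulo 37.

22

11⁻¹ ≡ 27 (mod 37) because 11·27 = 297 = 8·37 + 1.
So x ≡ 27·20 = 540 ≡ 22 (mod 37).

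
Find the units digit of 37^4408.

1

Last digits of 7^n: 7, 9, 3, 1 (period 4).
4408 mod 4 = 0, so the last digit matches 7^4 = 1.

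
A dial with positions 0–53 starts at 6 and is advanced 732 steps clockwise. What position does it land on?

36

732 = 13·54 + 30, so 732 mod 54 = 30.
(6 + 30) mod 54 = 36.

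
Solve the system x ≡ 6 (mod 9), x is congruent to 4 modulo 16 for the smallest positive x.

Since 16·4 ≡ 1 (mod 9), take x = 4 + 16·((6−4)·4 mod 9) = 4 + 16·8 = 132.
Check: 132 mod 9 = 6, 132 mod 16 = 4.

132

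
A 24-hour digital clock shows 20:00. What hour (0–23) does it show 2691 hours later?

23

2691 − 112·24 = 3, so 2691 ≡ 3 (mod 24).
(20 + 3) mod 24 = 23.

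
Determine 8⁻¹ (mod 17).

15

8·15 = 120 = 7·17 + 1, so 8⁻¹ ≡ 15 (mod 17).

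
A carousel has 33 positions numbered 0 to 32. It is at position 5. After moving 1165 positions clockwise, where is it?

1165 − 35·33 = 10, so 1165 ≡ 10 (mod 33).
(5 + 10) mod 33 = 15.

15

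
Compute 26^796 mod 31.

5

Successive squares of 26 mod 31: 26^1≡26, 26^2≡25, 26^4≡5, 26^8≡25, 26^16≡5, 26^32≡25, 26^64≡5, 26^128≡25, 26^256≡5, 26^512≡25.
796 = 4 + 8 + 16 + 256 + 512, so 26^796 ≡ 5·25·5·5·25 ≡ 5 (mod 31).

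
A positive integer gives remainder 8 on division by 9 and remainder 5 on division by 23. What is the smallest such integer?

143

x ≡ 8 (mod 9) gives x ∈ {8, 17, 26, 35, 44, 53, 62, 71, …}.
The first of these with x mod 23 = 5 is 143.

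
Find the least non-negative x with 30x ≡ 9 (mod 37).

The inverse of 30 mod 37 is 21 (since 30·21 = 630 ≡ 1).
So x ≡ 21·9 = 189 ≡ 4 (mod 37).
Check: 30·4 = 120 = 3·37 + 9.

4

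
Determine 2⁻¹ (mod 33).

2·17 = 34 = 1·33 + 1, so 2⁻¹ ≡ 17 (mod 33).

17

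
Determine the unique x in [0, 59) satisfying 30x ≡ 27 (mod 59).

30⁻¹ ≡ 2 (mod 59) because 30·2 = 60 = 1·59 + 1.
So x ≡ 2·27 = 54 ≡ 54 (mod 59).
Check: 30·54 = 1620 = 27·59 + 27.

54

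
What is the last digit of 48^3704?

6

Powers of 8 mod 10 repeat with period 4: 8, 4, 2, 6.
3704 mod 4 = 0, so the last digit matches 8^4 = 6.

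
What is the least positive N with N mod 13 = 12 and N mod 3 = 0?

x ≡ 0 (mod 3) gives x ∈ {0, 3, 6, 9, 12}.
The first of these with x mod 13 = 12 is 12.

12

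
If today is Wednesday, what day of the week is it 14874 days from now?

Tuesday

Dividing 14874 by 7 gives quotient 2124 and remainder 6.
Wednesday + 6 days → Tuesday.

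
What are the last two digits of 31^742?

Square-and-reduce mod 100: 31^1≡31, 31^2≡61, 31^4≡21, 31^8≡41, 31^16≡81, 31^32≡61, 31^64≡21, 31^128≡41, 31^256≡81, 31^512≡61.
Since 742 = 2 + 4 + 32 + 64 + 128 + 512 in binary, 31^742 ≡ 61·21·61·21·41·61 ≡ 61 (mod 100).

61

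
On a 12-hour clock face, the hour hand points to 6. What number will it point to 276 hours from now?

Dividing 276 by 12 gives quotient 23 and remainder 0.
6 + 0 → 6 on a 12-hour dial.

6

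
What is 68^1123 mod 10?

The units digit of 68^n cycles with period 4: 8, 4, 2, 6, …
1123 mod 4 = 3, so the last digit matches 8^3 = 2.

2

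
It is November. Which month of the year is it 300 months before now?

300 mod 12 = 0 (since 25·12 = 300).
November − 0 months → November.

November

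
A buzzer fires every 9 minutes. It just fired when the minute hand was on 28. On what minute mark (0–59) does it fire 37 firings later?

1

37·9 = 333.
Dividing 333 by 60 gives quotient 5 and remainder 33.
(28 + 33) mod 60 = 1.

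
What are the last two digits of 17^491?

33

Square-and-reduce mod 100: 17^1≡17, 17^2≡89, 17^4≡21, 17^8≡41, 17^16≡81, 17^32≡61, 17^64≡21, 17^128≡41, 17^256≡81.
Since 491 = 1 + 2 + 8 + 32 + 64 + 128 + 256 in binary, 17^491 ≡ 17·89·41·61·21·41·81 ≡ 33 (mod 100).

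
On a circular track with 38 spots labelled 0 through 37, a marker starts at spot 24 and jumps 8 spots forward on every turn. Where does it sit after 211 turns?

2

211·8 = 1688.
1688 mod 38 = 16 (since 44·38 = 1672).
(24 + 16) mod 38 = 2.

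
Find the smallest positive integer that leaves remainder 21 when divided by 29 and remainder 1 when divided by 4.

x ≡ 1 (mod 4) gives x ∈ {1, 5, 9, 13, 17, 21}.
The first of these with x mod 29 = 21 is 21.

21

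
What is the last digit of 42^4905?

Powers of 2 mod 10 repeat with period 4: 2, 4, 8, 6.
4905 mod 4 = 1, so the last digit matches 2^1 = 2.

2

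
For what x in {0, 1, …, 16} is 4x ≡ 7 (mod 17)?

4⁻¹ ≡ 13 (mod 17) because 4·13 = 52 = 3·17 + 1.
Multiplying both sides by 13: x ≡ 13·7 = 91 ≡ 6 (mod 17).

6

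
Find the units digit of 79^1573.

Last digits of 9^n: 9, 1 (period 2).
1573 mod 2 = 1, so the last digit matches 9^1 = 9.

9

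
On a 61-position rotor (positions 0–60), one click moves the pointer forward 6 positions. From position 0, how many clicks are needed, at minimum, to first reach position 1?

51

6·51 = 306 = 5·61 + 1, so 6⁻¹ ≡ 51 (mod 61).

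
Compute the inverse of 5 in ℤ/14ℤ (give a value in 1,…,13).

14 = 2·5 + 4
5 = 1·4 + 1
4 = 4·1 + 0
Back-substituting gives 5·3 ≡ 1 (mod 14).

3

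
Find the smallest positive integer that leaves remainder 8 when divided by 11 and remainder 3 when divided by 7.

52

x ≡ 3 (mod 7) gives x ∈ {3, 10, 17, 24, 31, 38, 45, 52}.
The first of these with x mod 11 = 8 is 52.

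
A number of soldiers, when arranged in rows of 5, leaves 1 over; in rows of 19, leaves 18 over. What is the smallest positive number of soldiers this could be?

Since 19·4 ≡ 1 (mod 5), take x = 18 + 19·((1−18)·4 mod 5) = 18 + 19·2 = 56.
Check: 56 mod 5 = 1, 56 mod 19 = 18.

56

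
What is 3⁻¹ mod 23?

8

3·8 = 24 = 1·23 + 1, so 3⁻¹ ≡ 8 (mod 23).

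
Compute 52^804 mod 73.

72

Successive squares of 52 mod 73: 52^1≡52, 52^2≡3, 52^4≡9, 52^8≡8, 52^16≡64, 52^32≡8, 52^64≡64, 52^128≡8, 52^256≡64, 52^512≡8.
804 = 4 + 32 + 256 + 512, so 52^804 ≡ 9·8·64·8 ≡ 72 (mod 73).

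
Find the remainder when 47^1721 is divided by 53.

15

Successive squares of 47 mod 53: 47^1≡47, 47^2≡36, 47^4≡24, 47^8≡46, 47^16≡49, 47^32≡16, 47^64≡44, 47^128≡28, 47^256≡42, 47^512≡15, 47^1024≡13.
1721 = 1 + 8 + 16 + 32 + 128 + 512 + 1024, so 47^1721 ≡ 47·46·49·16·28·15·13 ≡ 15 (mod 53).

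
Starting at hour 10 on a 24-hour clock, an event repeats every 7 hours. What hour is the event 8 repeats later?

8·7 = 56.
56 = 2·24 + 8, so 56 mod 24 = 8.
(10 + 8) mod 24 = 18.

18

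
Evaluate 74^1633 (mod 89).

Successive squares of 74 mod 89: 74^1≡74, 74^2≡47, 74^4≡73, 74^8≡78, 74^16≡32, 74^32≡45, 74^64≡67, 74^128≡39, 74^256≡8, 74^512≡64, 74^1024≡2.
Since 1633 = 1 + 32 + 64 + 512 + 1024 in binary, 74^1633 ≡ 74·45·67·64·2 ≡ 27 (mod 89).

27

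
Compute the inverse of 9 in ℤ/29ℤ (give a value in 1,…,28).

13

29 = 3·9 + 2
9 = 4·2 + 1
2 = 2·1 + 0
Back-substituting gives 9·13 ≡ 1 (mod 29).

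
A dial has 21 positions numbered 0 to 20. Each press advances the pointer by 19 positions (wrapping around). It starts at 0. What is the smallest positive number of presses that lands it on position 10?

The inverse of 19 mod 21 is 10 (since 19·10 = 190 ≡ 1).
Multiplying both sides by 10: x ≡ 10·10 = 100 ≡ 16 (mod 21).

16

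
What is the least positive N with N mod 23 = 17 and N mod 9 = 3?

x ≡ 3 (mod 9) gives x ∈ {3, 12, 21, 30, 39, 48, 57, 66, …}.
The first of these with x mod 23 = 17 is 201.

201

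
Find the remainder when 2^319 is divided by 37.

Successive squares of 2 mod 37: 2^1≡2, 2^2≡4, 2^4≡16, 2^8≡34, 2^16≡9, 2^32≡7, 2^64≡12, 2^128≡33, 2^256≡16.
Since 319 = 1 + 2 + 4 + 8 + 16 + 32 + 256 in binary, 2^319 ≡ 2·4·16·34·9·7·16 ≡ 22 (mod 37).

22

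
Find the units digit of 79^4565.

9

The units digit of 79^n cycles with period 2: 9, 1, …
4565 leaves remainder 1 on division by 2, so 79^4565 ends in 9.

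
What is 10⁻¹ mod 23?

7

23 = 2·10 + 3
10 = 3·3 + 1
3 = 3·1 + 0
Back-substituting gives 10·7 ≡ 1 (mod 23).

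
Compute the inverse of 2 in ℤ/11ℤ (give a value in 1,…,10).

6

2·6 = 12 = 1·11 + 1, so 2⁻¹ ≡ 6 (mod 11).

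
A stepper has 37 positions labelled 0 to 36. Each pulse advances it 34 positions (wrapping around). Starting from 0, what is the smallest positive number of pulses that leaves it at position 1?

12

34·12 = 408 = 11·37 + 1, so 34⁻¹ ≡ 12 (mod 37).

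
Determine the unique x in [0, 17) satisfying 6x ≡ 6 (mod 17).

1

6⁻¹ ≡ 3 (mod 17) because 6·3 = 18 = 1·17 + 1.
Multiplying both sides by 3: x ≡ 3·6 = 18 ≡ 1 (mod 17).
Check: 6·1 = 6 = 0·17 + 6.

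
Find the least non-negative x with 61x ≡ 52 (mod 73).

20

61⁻¹ ≡ 6 (mod 73) because 61·6 = 366 = 5·73 + 1.
So x ≡ 6·52 = 312 ≡ 20 (mod 73).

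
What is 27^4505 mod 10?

7

Powers of 7 mod 10 repeat with period 4: 7, 9, 3, 1.
4505 mod 4 = 1, so the last digit matches 7^1 = 7.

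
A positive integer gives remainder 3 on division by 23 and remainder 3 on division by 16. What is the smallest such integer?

x ≡ 3 (mod 16) gives x ∈ {3}.
The first of these with x mod 23 = 3 is 3.

3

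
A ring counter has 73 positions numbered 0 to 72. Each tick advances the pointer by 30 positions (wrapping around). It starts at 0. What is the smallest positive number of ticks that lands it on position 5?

30⁻¹ ≡ 56 (mod 73) because 30·56 = 1680 = 23·73 + 1.
So x ≡ 56·5 = 280 ≡ 61 (mod 73).

61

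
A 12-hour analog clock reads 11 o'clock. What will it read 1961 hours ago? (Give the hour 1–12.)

6

1961 − 163·12 = 5, so 1961 ≡ 5 (mod 12).
11 − 5 → 6 on a 12-hour dial.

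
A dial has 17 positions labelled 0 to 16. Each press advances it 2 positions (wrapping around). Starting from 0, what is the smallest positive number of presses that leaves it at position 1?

2·9 = 18 = 1·17 + 1, so 2⁻¹ ≡ 9 (mod 17).

9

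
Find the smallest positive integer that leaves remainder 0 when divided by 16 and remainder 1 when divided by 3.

16

Since 3·11 ≡ 1 (mod 16), take x = 1 + 3·((0−1)·11 mod 16) = 1 + 3·5 = 16.
Check: 16 mod 16 = 0, 16 mod 3 = 1.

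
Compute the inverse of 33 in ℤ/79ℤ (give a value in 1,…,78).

12

79 = 2·33 + 13
33 = 2·13 + 7
13 = 1·7 + 6
7 = 1·6 + 1
6 = 6·1 + 0
Back-substituting gives 33·12 ≡ 1 (mod 79).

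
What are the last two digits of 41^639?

Successive squares of 41 mod 100: 41^1≡41, 41^2≡81, 41^4≡61, 41^8≡21, 41^16≡41, 41^32≡81, 41^64≡61, 41^128≡21, 41^256≡41, 41^512≡81.
Since 639 = 1 + 2 + 4 + 8 + 16 + 32 + 64 + 512 in binary, 41^639 ≡ 41·81·61·21·41·81·61·81 ≡ 61 (mod 100).

61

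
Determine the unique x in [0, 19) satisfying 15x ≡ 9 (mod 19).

The inverse of 15 mod 19 is 14 (since 15·14 = 210 ≡ 1).
Multiplying both sides by 14: x ≡ 14·9 = 126 ≡ 12 (mod 19).
Check: 15·12 = 180 = 9·19 + 9.

12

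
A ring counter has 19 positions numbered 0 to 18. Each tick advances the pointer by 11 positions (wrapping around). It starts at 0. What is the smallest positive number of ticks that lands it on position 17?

5

The inverse of 11 mod 19 is 7 (since 11·7 = 77 ≡ 1).
So x ≡ 7·17 = 119 ≡ 5 (mod 19).
Check: 11·5 = 55 = 2·19 + 17.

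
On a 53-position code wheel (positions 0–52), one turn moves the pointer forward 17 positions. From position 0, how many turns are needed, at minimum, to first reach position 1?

53 = 3·17 + 2
17 = 8·2 + 1
2 = 2·1 + 0
Back-substituting gives 17·25 ≡ 1 (mod 53).

25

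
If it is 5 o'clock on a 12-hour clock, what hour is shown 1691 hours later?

1691 mod 12 = 11 (since 140·12 = 1680).
5 + 11 → 4 on a 12-hour dial.

4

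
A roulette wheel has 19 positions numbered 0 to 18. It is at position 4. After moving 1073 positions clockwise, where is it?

13

1073 = 56·19 + 9, so 1073 mod 19 = 9.
(4 + 9) mod 19 = 13.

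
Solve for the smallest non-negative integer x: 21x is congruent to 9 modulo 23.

7

21⁻¹ ≡ 11 (mod 23) because 21·11 = 231 = 10·23 + 1.
So x ≡ 11·9 = 99 ≡ 7 (mod 23).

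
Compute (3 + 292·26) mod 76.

71

292·26 = 7592.
Dividing 7592 by 76 gives quotient 99 and remainder 68.
(3 + 68) mod 76 = 71.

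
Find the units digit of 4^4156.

Last digits of 4^n: 4, 6 (period 2).
4156 mod 2 = 0, so the last digit matches 4^2 = 6.

6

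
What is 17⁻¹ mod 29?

17·12 = 204 = 7·29 + 1, so 17⁻¹ ≡ 12 (mod 29).

12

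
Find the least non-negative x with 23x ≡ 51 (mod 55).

7

23⁻¹ ≡ 12 (mod 55) because 23·12 = 276 = 5·55 + 1.
So x ≡ 12·51 = 612 ≡ 7 (mod 55).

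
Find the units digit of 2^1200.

Powers of 2 mod 10 repeat with period 4: 2, 4, 8, 6.
1200 mod 4 = 0, so the last digit matches 2^4 = 6.

6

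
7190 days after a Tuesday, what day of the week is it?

7190 = 1027·7 + 1, so 7190 mod 7 = 1.
Tuesday + 1 day → Wednesday.

Wednesday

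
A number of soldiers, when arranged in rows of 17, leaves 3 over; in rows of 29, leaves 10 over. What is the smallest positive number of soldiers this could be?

445

x ≡ 3 (mod 17) gives x ∈ {3, 20, 37, 54, 71, 88, 105, 122, …}.
The first of these with x mod 29 = 10 is 445.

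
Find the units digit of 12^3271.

Last digits of 2^n: 2, 4, 8, 6 (period 4).
3271 mod 4 = 3, so the last digit matches 2^3 = 8.

8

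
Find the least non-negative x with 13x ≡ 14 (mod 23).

17

13⁻¹ ≡ 16 (mod 23) because 13·16 = 208 = 9·23 + 1.
So x ≡ 16·14 = 224 ≡ 17 (mod 23).
Check: 13·17 = 221 = 9·23 + 14.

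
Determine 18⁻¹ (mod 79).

22

18·22 = 396 = 5·79 + 1, so 18⁻¹ ≡ 22 (mod 79).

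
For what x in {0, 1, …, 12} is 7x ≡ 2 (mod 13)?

4

7⁻¹ ≡ 2 (mod 13) because 7·2 = 14 = 1·13 + 1.
So x ≡ 2·2 = 4 ≡ 4 (mod 13).
Check: 7·4 = 28 = 2·13 + 2.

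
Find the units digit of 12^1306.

Last digits of 2^n: 2, 4, 8, 6 (period 4).
1306 leaves remainder 2 on division by 4, so 12^1306 ends in 4.

4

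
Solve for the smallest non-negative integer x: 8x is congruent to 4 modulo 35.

The inverse of 8 mod 35 is 22 (since 8·22 = 176 ≡ 1).
So x ≡ 22·4 = 88 ≡ 18 (mod 35).
Check: 8·18 = 144 = 4·35 + 4.

18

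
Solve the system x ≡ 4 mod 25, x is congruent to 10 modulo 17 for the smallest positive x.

129

x ≡ 10 (mod 17) gives x ∈ {10, 27, 44, 61, 78, 95, 112, 129}.
The first of these with x mod 25 = 4 is 129.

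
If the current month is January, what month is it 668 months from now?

668 − 55·12 = 8, so 668 ≡ 8 (mod 12).
January + 8 months → September.

September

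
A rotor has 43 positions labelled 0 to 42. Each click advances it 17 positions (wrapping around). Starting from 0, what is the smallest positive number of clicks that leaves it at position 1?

38

17·38 = 646 = 15·43 + 1, so 17⁻¹ ≡ 38 (mod 43).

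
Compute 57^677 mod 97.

Square-and-reduce mod 97: 57^1≡57, 57^2≡48, 57^4≡73, 57^8≡91, 57^16≡36, 57^32≡35, 57^64≡61, 57^128≡35, 57^256≡61, 57^512≡35.
677 = 1 + 4 + 32 + 128 + 512, so 57^677 ≡ 57·73·35·35·35 ≡ 87 (mod 97).

87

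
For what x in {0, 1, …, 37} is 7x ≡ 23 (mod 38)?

The inverse of 7 mod 38 is 11 (since 7·11 = 77 ≡ 1).
So x ≡ 11·23 = 253 ≡ 25 (mod 38).

25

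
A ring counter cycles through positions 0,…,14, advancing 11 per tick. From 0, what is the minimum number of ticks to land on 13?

8

The inverse of 11 mod 15 is 11 (since 11·11 = 121 ≡ 1).
So x ≡ 11·13 = 143 ≡ 8 (mod 15).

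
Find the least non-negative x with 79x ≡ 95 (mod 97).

The inverse of 79 mod 97 is 70 (since 79·70 = 5530 ≡ 1).
Multiplying both sides by 70: x ≡ 70·95 = 6650 ≡ 54 (mod 97).
Check: 79·54 = 4266 = 43·97 + 95.

54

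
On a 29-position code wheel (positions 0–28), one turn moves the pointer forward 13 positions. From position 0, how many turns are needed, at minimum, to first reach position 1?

9

13·9 = 117 = 4·29 + 1, so 13⁻¹ ≡ 9 (mod 29).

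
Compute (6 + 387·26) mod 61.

387·26 = 10062.
10062 mod 61 = 58 (since 164·61 = 10004).
(6 + 58) mod 61 = 3.

3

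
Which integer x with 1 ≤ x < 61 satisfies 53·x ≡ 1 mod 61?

38

61 = 1·53 + 8
53 = 6·8 + 5
8 = 1·5 + 3
5 = 1·3 + 2
3 = 1·2 + 1
2 = 2·1 + 0
Back-substituting gives 53·38 ≡ 1 (mod 61).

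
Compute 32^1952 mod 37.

16

Successive squares of 32 mod 37: 32^1≡32, 32^2≡25, 32^4≡33, 32^8≡16, 32^16≡34, 32^32≡9, 32^64≡7, 32^128≡12, 32^256≡33, 32^512≡16, 32^1024≡34.
Since 1952 = 32 + 128 + 256 + 512 + 1024 in binary, 32^1952 ≡ 9·12·33·16·34 ≡ 16 (mod 37).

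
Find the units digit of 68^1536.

Powers of 8 mod 10 repeat with period 4: 8, 4, 2, 6.
1536 mod 4 = 0, so the last digit matches 8^4 = 6.

6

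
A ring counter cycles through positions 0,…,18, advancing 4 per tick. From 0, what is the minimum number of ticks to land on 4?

4⁻¹ ≡ 5 (mod 19) because 4·5 = 20 = 1·19 + 1.
Multiplying both sides by 5: x ≡ 5·4 = 20 ≡ 1 (mod 19).
Check: 4·1 = 4 = 0·19 + 4.

1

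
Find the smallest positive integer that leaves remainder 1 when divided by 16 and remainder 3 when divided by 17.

241

Since 17·1 ≡ 1 (mod 16), take x = 3 + 17·((1−3)·1 mod 16) = 3 + 17·14 = 241.
Check: 241 mod 16 = 1, 241 mod 17 = 3.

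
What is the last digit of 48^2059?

2

Last digits of 8^n: 8, 4, 2, 6 (period 4).
2059 mod 4 = 3, so the last digit matches 8^3 = 2.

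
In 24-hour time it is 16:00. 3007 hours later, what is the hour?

23

3007 = 125·24 + 7, so 3007 mod 24 = 7.
(16 + 7) mod 24 = 23.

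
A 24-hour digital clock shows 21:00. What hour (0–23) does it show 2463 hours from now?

12

2463 mod 24 = 15 (since 102·24 = 2448).
(21 + 15) mod 24 = 12.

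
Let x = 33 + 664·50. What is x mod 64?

664·50 = 33200.
Dividing 33200 by 64 gives quotient 518 and remainder 48.
(33 + 48) mod 64 = 17.

17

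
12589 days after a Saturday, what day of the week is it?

Tuesday

12589 mod 7 = 3 (since 1798·7 = 12586).
Saturday + 3 days → Tuesday.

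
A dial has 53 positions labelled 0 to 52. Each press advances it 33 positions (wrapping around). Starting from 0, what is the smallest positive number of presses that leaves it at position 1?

45

53 = 1·33 + 20
33 = 1·20 + 13
20 = 1·13 + 7
13 = 1·7 + 6
7 = 1·6 + 1
6 = 6·1 + 0
Back-substituting gives 33·45 ≡ 1 (mod 53).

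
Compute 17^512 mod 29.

1

Successive squares of 17 mod 29: 17^1≡17, 17^2≡28, 17^4≡1, 17^8≡1, 17^16≡1, 17^32≡1, 17^64≡1, 17^128≡1, 17^256≡1, 17^512≡1.
Since 512 = 512 in binary, 17^512 ≡ 1 ≡ 1 (mod 29).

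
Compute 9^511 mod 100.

9

Square-and-reduce mod 100: 9^1≡9, 9^2≡81, 9^4≡61, 9^8≡21, 9^16≡41, 9^32≡81, 9^64≡61, 9^128≡21, 9^256≡41.
511 = 1 + 2 + 4 + 8 + 16 + 32 + 64 + 128 + 256, so 9^511 ≡ 9·81·61·21·41·81·61·21·41 ≡ 9 (mod 100).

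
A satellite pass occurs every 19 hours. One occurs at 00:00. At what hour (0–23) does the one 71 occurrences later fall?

5

71·19 = 1349.
1349 = 56·24 + 5, so 1349 mod 24 = 5.
(0 + 5) mod 24 = 5.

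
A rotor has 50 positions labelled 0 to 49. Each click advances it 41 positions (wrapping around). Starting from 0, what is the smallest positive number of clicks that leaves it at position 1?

50 = 1·41 + 9
41 = 4·9 + 5
9 = 1·5 + 4
5 = 1·4 + 1
4 = 4·1 + 0
Back-substituting gives 41·11 ≡ 1 (mod 50).

11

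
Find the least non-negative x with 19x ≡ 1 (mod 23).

The inverse of 19 mod 23 is 17 (since 19·17 = 323 ≡ 1).
So x ≡ 17·1 = 17 ≡ 17 (mod 23).

17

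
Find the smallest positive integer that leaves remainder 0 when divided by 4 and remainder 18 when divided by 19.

56

Since 19·3 ≡ 1 (mod 4), take x = 18 + 19·((0−18)·3 mod 4) = 18 + 19·2 = 56.
Check: 56 mod 4 = 0, 56 mod 19 = 18.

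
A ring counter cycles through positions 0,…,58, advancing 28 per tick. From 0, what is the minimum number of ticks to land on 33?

28⁻¹ ≡ 19 (mod 59) because 28·19 = 532 = 9·59 + 1.
So x ≡ 19·33 = 627 ≡ 37 (mod 59).
Check: 28·37 = 1036 = 17·59 + 33.

37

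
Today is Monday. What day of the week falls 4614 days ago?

4614 − 659·7 = 1, so 4614 ≡ 1 (mod 7).
Monday − 1 day → Sunday.

Sunday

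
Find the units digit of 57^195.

The units digit of 57^n cycles with period 4: 7, 9, 3, 1, …
195 leaves remainder 3 on division by 4, so 57^195 ends in 3.

3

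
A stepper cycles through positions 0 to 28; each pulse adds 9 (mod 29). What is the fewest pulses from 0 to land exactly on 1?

9·13 = 117 = 4·29 + 1, so 9⁻¹ ≡ 13 (mod 29).

13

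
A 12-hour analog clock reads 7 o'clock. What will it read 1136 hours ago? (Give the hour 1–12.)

11

1136 mod 12 = 8 (since 94·12 = 1128).
7 − 8 → 11 on a 12-hour dial.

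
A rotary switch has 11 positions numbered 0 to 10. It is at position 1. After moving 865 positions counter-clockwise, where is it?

5

865 mod 11 = 7 (since 78·11 = 858).
(1 − 7) mod 11 = 5.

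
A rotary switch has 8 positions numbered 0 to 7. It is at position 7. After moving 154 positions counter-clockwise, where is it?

154 = 19·8 + 2, so 154 mod 8 = 2.
(7 − 2) mod 8 = 5.

5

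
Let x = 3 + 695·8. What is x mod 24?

695·8 = 5560.
Dividing 5560 by 24 gives quotient 231 and remainder 16.
(3 + 16) mod 24 = 19.

19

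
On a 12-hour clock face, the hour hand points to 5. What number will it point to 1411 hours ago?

10

1411 = 117·12 + 7, so 1411 mod 12 = 7.
5 − 7 → 10 on a 12-hour dial.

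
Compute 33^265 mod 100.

93

By repeated squaring mod 100: 33^1≡33, 33^2≡89, 33^4≡21, 33^8≡41, 33^16≡81, 33^32≡61, 33^64≡21, 33^128≡41, 33^256≡81.
265 = 1 + 8 + 256, so 33^265 ≡ 33·41·81 ≡ 93 (mod 100).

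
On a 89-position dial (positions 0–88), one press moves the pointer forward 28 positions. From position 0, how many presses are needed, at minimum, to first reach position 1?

35

28·35 = 980 = 11·89 + 1, so 28⁻¹ ≡ 35 (mod 89).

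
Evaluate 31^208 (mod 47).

Square-and-reduce mod 47: 31^1≡31, 31^2≡21, 31^4≡18, 31^8≡42, 31^16≡25, 31^32≡14, 31^64≡8, 31^128≡17.
Since 208 = 16 + 64 + 128 in binary, 31^208 ≡ 25·8·17 ≡ 16 (mod 47).

16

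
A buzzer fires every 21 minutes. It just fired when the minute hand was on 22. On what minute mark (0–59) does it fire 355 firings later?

355·21 = 7455.
7455 mod 60 = 15 (since 124·60 = 7440).
(22 + 15) mod 60 = 37.

37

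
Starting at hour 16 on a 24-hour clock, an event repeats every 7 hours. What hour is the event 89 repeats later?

89·7 = 623.
623 − 25·24 = 23, so 623 ≡ 23 (mod 24).
(16 + 23) mod 24 = 15.

15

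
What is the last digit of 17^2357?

7

Last digits of 7^n: 7, 9, 3, 1 (period 4).
2357 leaves remainder 1 on division by 4, so 17^2357 ends in 7.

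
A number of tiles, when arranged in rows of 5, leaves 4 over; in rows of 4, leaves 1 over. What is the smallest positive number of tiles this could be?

Since 4·4 ≡ 1 (mod 5), take x = 1 + 4·((4−1)·4 mod 5) = 1 + 4·2 = 9.
Check: 9 mod 5 = 4, 9 mod 4 = 1.

9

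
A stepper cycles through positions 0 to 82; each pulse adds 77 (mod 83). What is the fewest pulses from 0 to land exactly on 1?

69

83 = 1·77 + 6
77 = 12·6 + 5
6 = 1·5 + 1
5 = 5·1 + 0
Back-substituting gives 77·69 ≡ 1 (mod 83).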